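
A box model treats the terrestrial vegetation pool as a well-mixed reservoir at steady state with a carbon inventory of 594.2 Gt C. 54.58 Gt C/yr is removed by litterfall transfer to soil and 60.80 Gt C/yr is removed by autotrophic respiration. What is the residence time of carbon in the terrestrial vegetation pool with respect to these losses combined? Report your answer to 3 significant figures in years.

5.15 yr

Total removal = 54.58 + 60.80 = 115.38 Gt C/yr.
τ = M / ΣF_out = 594.2 / 115.38 = 5.150 yr.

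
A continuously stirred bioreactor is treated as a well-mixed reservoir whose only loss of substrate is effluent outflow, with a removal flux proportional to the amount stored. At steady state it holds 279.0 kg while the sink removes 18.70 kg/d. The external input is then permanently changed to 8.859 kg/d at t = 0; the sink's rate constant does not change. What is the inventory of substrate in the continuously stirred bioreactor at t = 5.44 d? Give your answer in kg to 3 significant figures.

The sink rate constant is k = F₀/M₀ = 18.70/279.0 = 0.06703 d⁻¹.
Solving dM/dt = F₁ − kM with M(0) = M₀ gives M(t) = F₁/k + (M₀ − F₁/k)·e^(−kt).
F₁/k = 8.859/0.06703 = 132.17 kg; kt = 0.06703 × 5.44 = 0.3646, e^(−kt) = 0.6945.
M(5.44) = 132.17 + (279.0 − 132.17) × 0.6945 = 132.17 + 102.0 = 234.14 kg.

234 kg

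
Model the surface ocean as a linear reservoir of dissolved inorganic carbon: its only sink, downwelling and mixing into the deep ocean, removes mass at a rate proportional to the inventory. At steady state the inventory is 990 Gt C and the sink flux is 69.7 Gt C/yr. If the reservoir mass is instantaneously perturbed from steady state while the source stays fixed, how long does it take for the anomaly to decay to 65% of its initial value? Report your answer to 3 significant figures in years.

For a linear reservoir the anomaly decays as exp(−t/τ) with τ = M/F = 990/69.7 = 14.20 yr.
exp(−t/τ) = 0.65 ⇒ t = −τ ln(0.65) = 14.20 × 0.4308 = 6.119 yr.

6.12 yr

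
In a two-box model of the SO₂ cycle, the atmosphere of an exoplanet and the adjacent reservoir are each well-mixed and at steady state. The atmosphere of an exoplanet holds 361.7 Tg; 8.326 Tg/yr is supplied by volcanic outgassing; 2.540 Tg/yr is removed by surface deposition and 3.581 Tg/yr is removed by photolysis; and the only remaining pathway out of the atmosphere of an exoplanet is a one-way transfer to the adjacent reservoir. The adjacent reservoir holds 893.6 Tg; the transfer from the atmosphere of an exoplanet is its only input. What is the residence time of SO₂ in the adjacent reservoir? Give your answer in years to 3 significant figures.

Balance the atmosphere of an exoplanet: ΣF_in = 8.3260 Tg/yr.
Transfer to the adjacent reservoir = ΣF_in − (2.540 + 3.581) = 2.2050 Tg/yr.
At steady state the output of the adjacent reservoir equals its input, 2.2050 Tg/yr.
τ = M / F = 893.6 / 2.2050 = 405.3 yr.

405 yr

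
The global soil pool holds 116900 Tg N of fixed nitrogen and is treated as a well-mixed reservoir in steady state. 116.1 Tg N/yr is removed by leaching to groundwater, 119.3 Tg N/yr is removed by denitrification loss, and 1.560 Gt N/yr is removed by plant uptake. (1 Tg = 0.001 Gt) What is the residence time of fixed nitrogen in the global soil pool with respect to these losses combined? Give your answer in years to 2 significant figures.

65 yr

Convert the plant uptake flux: 1.560 Gt N/yr = 1560 Tg N/yr.
Total removal = 116.1 + 119.3 + 1560 = 1795.4 Tg N/yr.
τ = M / ΣF_out = 116900 / 1795.4 = 65.11 yr.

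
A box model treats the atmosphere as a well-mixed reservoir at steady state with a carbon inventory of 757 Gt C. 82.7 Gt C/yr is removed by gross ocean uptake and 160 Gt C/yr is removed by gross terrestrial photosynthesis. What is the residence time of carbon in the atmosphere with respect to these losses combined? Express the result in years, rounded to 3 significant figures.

3.12 yr

Total removal = 82.70 + 160.0 = 242.70 Gt C/yr.
τ = M / ΣF_out = 757 / 242.70 = 3.119 yr.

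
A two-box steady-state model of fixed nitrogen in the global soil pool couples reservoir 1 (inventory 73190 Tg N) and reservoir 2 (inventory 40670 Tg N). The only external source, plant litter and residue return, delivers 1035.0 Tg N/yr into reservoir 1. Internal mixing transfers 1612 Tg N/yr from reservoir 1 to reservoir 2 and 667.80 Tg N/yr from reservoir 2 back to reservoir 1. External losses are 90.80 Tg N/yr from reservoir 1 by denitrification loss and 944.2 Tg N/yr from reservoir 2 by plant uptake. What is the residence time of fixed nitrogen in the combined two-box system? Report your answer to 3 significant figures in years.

110 yr

For the system as a whole, the A↔B exchange is internal and contributes nothing to the throughput; only the external sinks remove mass.
M_total = 73190 + 40670 = 113860 Tg N.
ΣF_external_out = 90.80 + 944.2 = 1035.0 Tg N/yr.
τ = M_total / ΣF_ext = 113860 / 1035.0 = 110.0 yr.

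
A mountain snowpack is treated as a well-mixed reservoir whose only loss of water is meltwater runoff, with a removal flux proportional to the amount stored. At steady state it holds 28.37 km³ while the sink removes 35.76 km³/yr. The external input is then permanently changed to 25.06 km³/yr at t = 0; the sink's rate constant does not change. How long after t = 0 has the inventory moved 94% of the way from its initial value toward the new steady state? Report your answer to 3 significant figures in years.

τ = M₀/F₀ = 28.37/35.76 = 0.7933 yr.
The remaining gap fraction is e^(−t/τ); 94% covered ⇒ e^(−t/τ) = 0.0600.
t = −τ ln(0.0600) = 0.7933 × 2.813 = 2.232 yr.

2.23 yr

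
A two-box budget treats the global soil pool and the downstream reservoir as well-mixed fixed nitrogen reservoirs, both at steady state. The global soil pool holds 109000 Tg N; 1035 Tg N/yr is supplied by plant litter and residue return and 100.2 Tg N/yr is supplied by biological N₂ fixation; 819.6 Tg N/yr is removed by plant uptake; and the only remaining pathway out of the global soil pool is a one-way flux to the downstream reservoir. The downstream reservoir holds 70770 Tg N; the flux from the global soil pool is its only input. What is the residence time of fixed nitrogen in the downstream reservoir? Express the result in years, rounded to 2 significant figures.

220 yr

Balance the global soil pool: ΣF_in = 1035 + 100.2 = 1135.2 Tg N/yr.
Flux to the downstream reservoir = ΣF_in − (819.6) = 315.60 Tg N/yr.
At steady state the output of the downstream reservoir equals its input, 315.60 Tg N/yr.
τ = M / F = 70770 / 315.60 = 224.2 yr.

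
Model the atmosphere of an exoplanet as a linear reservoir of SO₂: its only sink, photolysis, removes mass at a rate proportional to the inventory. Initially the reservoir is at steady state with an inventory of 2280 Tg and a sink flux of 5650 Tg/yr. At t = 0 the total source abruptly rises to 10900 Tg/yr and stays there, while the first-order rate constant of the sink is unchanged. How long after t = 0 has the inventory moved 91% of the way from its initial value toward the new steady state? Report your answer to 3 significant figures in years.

τ = M₀/F₀ = 2280/5650 = 0.4035 yr.
The remaining gap fraction is e^(−t/τ); 91% covered ⇒ e^(−t/τ) = 0.0900.
t = −τ ln(0.0900) = 0.4035 × 2.408 = 0.9717 yr.

0.972 yr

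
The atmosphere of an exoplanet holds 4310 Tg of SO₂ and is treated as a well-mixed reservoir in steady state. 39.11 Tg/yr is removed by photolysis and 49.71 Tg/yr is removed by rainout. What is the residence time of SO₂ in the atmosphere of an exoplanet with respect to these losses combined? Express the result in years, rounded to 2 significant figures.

Total removal = 39.11 + 49.71 = 88.820 Tg/yr.
τ = M / ΣF_out = 4310 / 88.820 = 48.53 yr.

49 yr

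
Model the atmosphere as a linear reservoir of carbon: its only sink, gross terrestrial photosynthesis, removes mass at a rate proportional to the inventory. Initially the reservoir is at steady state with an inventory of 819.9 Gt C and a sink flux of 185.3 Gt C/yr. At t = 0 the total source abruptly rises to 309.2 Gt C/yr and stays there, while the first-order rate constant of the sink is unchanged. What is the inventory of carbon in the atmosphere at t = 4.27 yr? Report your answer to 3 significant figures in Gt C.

τ = M₀/F₀ = 819.9/185.3 = 4.425 yr; rate constant k = 1/τ.
New steady state M_∞ = F₁/k = F₁·τ = 309.2 × 4.425 = 1368.1 Gt C.
M(t) = M_∞ + (M₀ − M_∞)·e^(−t/τ); t/τ = 4.27/4.425 = 0.9650, so e^(−t/τ) = 0.3810.
M(t) = 1368.1 − 548.2 × 0.3810 = 1159.3 Gt C.

1160 Gt C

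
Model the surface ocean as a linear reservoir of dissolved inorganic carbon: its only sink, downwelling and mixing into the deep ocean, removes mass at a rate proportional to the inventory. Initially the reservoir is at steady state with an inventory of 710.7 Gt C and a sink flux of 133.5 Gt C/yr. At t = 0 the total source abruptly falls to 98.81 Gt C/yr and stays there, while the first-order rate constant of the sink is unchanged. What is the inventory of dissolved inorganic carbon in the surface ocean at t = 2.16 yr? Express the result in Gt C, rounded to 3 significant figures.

649 Gt C

The sink rate constant is k = F₀/M₀ = 133.5/710.7 = 0.1878 yr⁻¹.
Solving dM/dt = F₁ − kM with M(0) = M₀ gives M(t) = F₁/k + (M₀ − F₁/k)·e^(−kt).
F₁/k = 98.81/0.1878 = 526.02 Gt C; kt = 0.1878 × 2.16 = 0.4057, e^(−kt) = 0.6665.
M(2.16) = 526.02 + (710.7 − 526.02) × 0.6665 = 526.02 + 123.1 = 649.11 Gt C.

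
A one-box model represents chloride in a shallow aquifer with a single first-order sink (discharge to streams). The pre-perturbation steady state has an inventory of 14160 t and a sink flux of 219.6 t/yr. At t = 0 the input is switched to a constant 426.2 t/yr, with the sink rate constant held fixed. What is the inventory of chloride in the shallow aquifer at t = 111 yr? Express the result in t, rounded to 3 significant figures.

25100 t

τ = M₀/F₀ = 14160/219.6 = 64.48 yr; rate constant k = 1/τ.
New steady state M_∞ = F₁/k = F₁·τ = 426.2 × 64.48 = 27482 t.
M(t) = M_∞ + (M₀ − M_∞)·e^(−t/τ); t/τ = 111/64.48 = 1.721, so e^(−t/τ) = 0.1788.
M(t) = 27482 − 13320 × 0.1788 = 25100 t.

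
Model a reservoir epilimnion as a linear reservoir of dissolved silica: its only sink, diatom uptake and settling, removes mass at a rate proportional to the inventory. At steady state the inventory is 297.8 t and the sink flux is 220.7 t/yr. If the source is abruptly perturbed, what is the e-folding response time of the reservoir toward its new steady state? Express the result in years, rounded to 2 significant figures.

1.3 yr

For a linear reservoir the response time equals the residence time τ = M/F.
τ = 297.8 / 220.7 = 1.349 yr.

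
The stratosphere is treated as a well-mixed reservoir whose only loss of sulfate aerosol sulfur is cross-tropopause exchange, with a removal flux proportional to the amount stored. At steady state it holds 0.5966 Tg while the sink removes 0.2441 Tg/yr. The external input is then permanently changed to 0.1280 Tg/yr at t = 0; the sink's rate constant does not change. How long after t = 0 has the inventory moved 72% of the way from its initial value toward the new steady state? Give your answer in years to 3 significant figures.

3.11 yr

τ = M₀/F₀ = 0.5966/0.2441 = 2.444 yr.
The remaining gap fraction is e^(−t/τ); 72% covered ⇒ e^(−t/τ) = 0.280.
t = −τ ln(0.280) = 2.444 × 1.273 = 3.111 yr.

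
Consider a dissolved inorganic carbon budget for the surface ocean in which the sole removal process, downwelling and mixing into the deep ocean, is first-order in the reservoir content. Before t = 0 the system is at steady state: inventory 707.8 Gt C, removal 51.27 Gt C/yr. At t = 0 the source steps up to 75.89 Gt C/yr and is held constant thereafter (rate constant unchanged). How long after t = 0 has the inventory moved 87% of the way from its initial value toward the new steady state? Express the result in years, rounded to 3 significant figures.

τ = M₀/F₀ = 707.8/51.27 = 13.81 yr.
The remaining gap fraction is e^(−t/τ); 87% covered ⇒ e^(−t/τ) = 0.130.
t = −τ ln(0.130) = 13.81 × 2.040 = 28.17 yr.

28.2 yr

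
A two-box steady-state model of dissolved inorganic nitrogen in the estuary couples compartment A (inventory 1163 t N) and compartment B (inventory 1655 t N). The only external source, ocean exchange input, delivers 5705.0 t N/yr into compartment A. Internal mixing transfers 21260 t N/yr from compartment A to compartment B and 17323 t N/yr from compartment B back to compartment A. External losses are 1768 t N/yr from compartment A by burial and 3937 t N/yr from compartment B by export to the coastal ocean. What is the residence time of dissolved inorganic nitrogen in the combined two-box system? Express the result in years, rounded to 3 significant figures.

Residence time in the combined system uses the total inventory and the total *external* removal — internal exchanges between the two boxes cancel.
M_total = 1163 + 1655 = 2818.0 t N.
ΣF_external_out = 1768 + 3937 = 5705.0 t N/yr.
τ = M_total / ΣF_ext = 2818.0 / 5705.0 = 0.4940 yr.

0.494 yr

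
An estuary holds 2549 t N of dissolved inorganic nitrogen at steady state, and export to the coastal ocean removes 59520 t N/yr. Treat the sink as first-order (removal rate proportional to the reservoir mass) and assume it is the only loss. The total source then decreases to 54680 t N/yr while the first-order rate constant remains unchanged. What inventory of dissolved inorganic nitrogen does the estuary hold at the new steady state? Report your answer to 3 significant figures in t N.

2340 t N

Rate constant k = F/M = 59520 / 2549 = 23.35 yr⁻¹.
At the new steady state, source = k·M_new ⇒ M_new = 54680 / 23.35 = 2342 t N.
(Equivalently M_new = M × F_new/F_old = 2549 × 54680/59520.)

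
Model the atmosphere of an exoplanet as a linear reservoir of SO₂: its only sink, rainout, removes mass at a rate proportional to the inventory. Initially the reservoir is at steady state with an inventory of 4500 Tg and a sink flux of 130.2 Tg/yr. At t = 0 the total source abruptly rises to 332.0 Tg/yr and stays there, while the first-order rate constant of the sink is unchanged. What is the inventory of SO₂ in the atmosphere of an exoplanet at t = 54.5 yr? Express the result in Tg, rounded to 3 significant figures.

10000 Tg

τ = M₀/F₀ = 4500/130.2 = 34.56 yr; rate constant k = 1/τ.
New steady state M_∞ = F₁/k = F₁·τ = 332.0 × 34.56 = 11475 Tg.
M(t) = M_∞ + (M₀ − M_∞)·e^(−t/τ); t/τ = 54.5/34.56 = 1.577, so e^(−t/τ) = 0.2066.
M(t) = 11475 − 6975 × 0.2066 = 10034 Tg.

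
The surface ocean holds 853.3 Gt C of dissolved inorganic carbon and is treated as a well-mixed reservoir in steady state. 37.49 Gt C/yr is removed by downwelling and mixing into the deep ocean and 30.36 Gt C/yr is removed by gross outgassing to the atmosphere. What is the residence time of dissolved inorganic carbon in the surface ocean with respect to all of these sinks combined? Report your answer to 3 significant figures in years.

Total removal flux = 37.49 + 30.36 = 67.850 Gt C/yr.
τ = M / ΣF_out = 853.3 / 67.850 = 12.58 yr.

12.6 yr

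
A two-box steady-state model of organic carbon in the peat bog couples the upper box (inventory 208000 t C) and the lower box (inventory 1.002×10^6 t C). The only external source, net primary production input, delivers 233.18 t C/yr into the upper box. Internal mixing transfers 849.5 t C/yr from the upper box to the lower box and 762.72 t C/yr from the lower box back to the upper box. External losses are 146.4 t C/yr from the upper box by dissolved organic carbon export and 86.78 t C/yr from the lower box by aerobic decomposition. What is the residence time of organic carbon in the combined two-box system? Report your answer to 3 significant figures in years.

For the system as a whole, the A↔B exchange is internal and contributes nothing to the throughput; only the external sinks remove mass.
M_total = 208000 + 1.002×10^6 = 1.2100×10^6 t C.
ΣF_external_out = 146.4 + 86.78 = 233.18 t C/yr.
τ = M_total / ΣF_ext = 1.2100×10^6 / 233.18 = 5189 yr.

5190 yr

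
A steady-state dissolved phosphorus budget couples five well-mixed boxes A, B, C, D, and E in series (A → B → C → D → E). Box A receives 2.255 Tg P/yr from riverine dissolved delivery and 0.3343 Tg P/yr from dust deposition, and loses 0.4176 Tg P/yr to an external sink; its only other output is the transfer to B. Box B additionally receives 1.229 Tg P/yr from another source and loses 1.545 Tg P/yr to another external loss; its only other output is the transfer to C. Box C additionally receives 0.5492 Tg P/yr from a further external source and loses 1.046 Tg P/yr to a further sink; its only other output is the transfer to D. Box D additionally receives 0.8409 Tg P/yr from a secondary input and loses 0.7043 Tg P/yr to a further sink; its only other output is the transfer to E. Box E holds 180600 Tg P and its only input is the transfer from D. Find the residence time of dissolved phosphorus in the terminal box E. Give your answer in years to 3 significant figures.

121000 yr

Box A: F(A→B) = (2.255 + 0.3343) − 0.4176 = 2.1717 Tg P/yr.
Box B: F(B→C) = (2.1717 + 1.229) − 1.545 = 1.8557 Tg P/yr.
Box C: F(C→D) = (1.8557 + 0.5492) − 1.046 = 1.3589 Tg P/yr.
Box D: F(D→E) = (1.3589 + 0.8409) − 0.7043 = 1.4955 Tg P/yr.
Box E throughput = its input = 1.4955 Tg P/yr; τ = 180600 / 1.4955 = 120800 yr.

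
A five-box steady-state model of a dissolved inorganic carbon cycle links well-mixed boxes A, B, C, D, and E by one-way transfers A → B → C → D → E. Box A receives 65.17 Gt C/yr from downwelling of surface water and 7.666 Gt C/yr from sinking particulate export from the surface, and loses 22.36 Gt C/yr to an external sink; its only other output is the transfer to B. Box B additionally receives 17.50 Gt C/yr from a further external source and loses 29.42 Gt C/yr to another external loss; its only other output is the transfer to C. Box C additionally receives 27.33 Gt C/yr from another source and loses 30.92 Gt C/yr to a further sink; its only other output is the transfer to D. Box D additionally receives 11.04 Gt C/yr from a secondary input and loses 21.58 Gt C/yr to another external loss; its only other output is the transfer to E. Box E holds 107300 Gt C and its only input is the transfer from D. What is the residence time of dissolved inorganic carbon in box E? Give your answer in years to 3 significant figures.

Box A: F(A→B) = (65.17 + 7.666) − 22.36 = 50.476 Gt C/yr.
Box B: F(B→C) = (50.476 + 17.50) − 29.42 = 38.556 Gt C/yr.
Box C: F(C→D) = (38.556 + 27.33) − 30.92 = 34.966 Gt C/yr.
Box D: F(D→E) = (34.966 + 11.04) − 21.58 = 24.426 Gt C/yr.
Box E throughput = its input = 24.426 Gt C/yr; τ = 107300 / 24.426 = 4393 yr.

4390 yr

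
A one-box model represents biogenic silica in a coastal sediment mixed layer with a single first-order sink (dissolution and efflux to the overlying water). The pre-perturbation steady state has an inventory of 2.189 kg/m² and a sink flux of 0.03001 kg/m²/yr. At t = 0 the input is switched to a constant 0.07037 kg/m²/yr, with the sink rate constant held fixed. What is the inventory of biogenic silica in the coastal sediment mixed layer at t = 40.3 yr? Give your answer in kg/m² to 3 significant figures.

3.44 kg/m²

τ = M₀/F₀ = 2.189/0.03001 = 72.94 yr; rate constant k = 1/τ.
New steady state M_∞ = F₁/k = F₁·τ = 0.07037 × 72.94 = 5.1330 kg/m².
M(t) = M_∞ + (M₀ − M_∞)·e^(−t/τ); t/τ = 40.3/72.94 = 0.5525, so e^(−t/τ) = 0.5755.
M(t) = 5.1330 − 2.944 × 0.5755 = 3.4387 kg/m².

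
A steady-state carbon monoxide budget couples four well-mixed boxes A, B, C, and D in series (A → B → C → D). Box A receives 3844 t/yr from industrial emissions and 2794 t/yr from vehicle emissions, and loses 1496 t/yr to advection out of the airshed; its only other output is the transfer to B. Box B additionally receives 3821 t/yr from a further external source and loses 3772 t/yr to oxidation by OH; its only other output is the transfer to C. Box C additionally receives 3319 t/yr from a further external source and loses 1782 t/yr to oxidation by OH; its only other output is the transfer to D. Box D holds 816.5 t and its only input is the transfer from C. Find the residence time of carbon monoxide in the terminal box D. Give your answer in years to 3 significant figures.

Box A: F(A→B) = (3844 + 2794) − 1496 = 5142.0 t/yr.
Box B: F(B→C) = (5142.0 + 3821) − 3772 = 5191.0 t/yr.
Box C: F(C→D) = (5191.0 + 3319) − 1782 = 6728.0 t/yr.
Box D throughput = its input = 6728.0 t/yr; τ = 816.5 / 6728.0 = 0.1214 yr.

0.121 yr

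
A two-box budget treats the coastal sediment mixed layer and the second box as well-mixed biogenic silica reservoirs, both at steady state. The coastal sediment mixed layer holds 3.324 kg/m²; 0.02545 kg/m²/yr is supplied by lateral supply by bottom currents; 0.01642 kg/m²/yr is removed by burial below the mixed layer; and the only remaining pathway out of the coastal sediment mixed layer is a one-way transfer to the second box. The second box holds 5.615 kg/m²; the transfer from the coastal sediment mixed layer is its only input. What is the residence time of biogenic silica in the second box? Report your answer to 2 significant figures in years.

Balance the coastal sediment mixed layer: ΣF_in = 0.025450 kg/m²/yr.
Transfer to the second box = ΣF_in − (0.01642) = 0.0090300 kg/m²/yr.
At steady state the output of the second box equals its input, 0.0090300 kg/m²/yr.
τ = M / F = 5.615 / 0.0090300 = 621.8 yr.

620 yr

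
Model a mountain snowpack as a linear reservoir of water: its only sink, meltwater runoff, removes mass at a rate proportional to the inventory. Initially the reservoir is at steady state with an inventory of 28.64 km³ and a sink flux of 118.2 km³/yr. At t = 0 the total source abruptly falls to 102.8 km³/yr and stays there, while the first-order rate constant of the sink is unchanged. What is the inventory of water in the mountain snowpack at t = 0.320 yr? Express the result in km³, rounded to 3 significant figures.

25.9 km³

τ = M₀/F₀ = 28.64/118.2 = 0.2423 yr; rate constant k = 1/τ.
New steady state M_∞ = F₁/k = F₁·τ = 102.8 × 0.2423 = 24.909 km³.
M(t) = M_∞ + (M₀ − M_∞)·e^(−t/τ); t/τ = 0.320/0.2423 = 1.321, so e^(−t/τ) = 0.2670.
M(t) = 24.909 + 3.731 × 0.2670 = 25.905 km³.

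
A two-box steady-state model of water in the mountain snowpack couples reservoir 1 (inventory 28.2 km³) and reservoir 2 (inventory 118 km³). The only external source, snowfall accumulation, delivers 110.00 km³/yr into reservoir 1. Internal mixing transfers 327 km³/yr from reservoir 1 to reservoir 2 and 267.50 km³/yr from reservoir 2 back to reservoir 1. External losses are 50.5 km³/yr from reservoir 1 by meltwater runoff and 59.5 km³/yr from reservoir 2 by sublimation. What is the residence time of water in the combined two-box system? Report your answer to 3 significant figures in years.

1.33 yr

For the system as a whole, the A↔B exchange is internal and contributes nothing to the throughput; only the external sinks remove mass.
M_total = 28.2 + 118 = 146.20 km³.
ΣF_external_out = 50.5 + 59.5 = 110.00 km³/yr.
τ = M_total / ΣF_ext = 146.20 / 110.00 = 1.329 yr.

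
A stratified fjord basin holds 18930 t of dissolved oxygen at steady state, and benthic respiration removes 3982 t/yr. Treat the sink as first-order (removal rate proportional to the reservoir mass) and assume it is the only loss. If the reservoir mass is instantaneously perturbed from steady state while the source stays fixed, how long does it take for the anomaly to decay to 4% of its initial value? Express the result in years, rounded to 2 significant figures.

15 yr

For a linear reservoir the anomaly decays as exp(−t/τ) with τ = M/F = 18930/3982 = 4.754 yr.
exp(−t/τ) = 0.04 ⇒ t = −τ ln(0.04) = 4.754 × 3.219 = 15.30 yr.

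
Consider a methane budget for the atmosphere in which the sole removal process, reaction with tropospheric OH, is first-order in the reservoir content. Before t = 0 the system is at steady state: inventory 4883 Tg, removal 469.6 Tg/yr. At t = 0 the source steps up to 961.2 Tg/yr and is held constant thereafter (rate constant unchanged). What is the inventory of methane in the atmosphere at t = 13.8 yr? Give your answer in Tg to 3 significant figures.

8640 Tg

τ = M₀/F₀ = 4883/469.6 = 10.40 yr; rate constant k = 1/τ.
New steady state M_∞ = F₁/k = F₁·τ = 961.2 × 10.40 = 9994.8 Tg.
M(t) = M_∞ + (M₀ − M_∞)·e^(−t/τ); t/τ = 13.8/10.40 = 1.327, so e^(−t/τ) = 0.2652.
M(t) = 9994.8 − 5112 × 0.2652 = 8639.0 Tg.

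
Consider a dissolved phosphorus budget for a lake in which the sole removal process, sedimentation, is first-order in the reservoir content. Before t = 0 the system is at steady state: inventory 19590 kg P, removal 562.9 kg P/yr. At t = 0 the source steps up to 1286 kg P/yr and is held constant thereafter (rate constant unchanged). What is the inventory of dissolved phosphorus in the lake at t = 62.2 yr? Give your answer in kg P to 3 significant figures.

The sink rate constant is k = F₀/M₀ = 562.9/19590 = 0.02873 yr⁻¹.
Solving dM/dt = F₁ − kM with M(0) = M₀ gives M(t) = F₁/k + (M₀ − F₁/k)·e^(−kt).
F₁/k = 1286/0.02873 = 44755 kg P; kt = 0.02873 × 62.2 = 1.787, e^(−kt) = 0.1674.
M(62.2) = 44755 + (19590 − 44755) × 0.1674 = 44755 − 4213 = 40542 kg P.

40500 kg P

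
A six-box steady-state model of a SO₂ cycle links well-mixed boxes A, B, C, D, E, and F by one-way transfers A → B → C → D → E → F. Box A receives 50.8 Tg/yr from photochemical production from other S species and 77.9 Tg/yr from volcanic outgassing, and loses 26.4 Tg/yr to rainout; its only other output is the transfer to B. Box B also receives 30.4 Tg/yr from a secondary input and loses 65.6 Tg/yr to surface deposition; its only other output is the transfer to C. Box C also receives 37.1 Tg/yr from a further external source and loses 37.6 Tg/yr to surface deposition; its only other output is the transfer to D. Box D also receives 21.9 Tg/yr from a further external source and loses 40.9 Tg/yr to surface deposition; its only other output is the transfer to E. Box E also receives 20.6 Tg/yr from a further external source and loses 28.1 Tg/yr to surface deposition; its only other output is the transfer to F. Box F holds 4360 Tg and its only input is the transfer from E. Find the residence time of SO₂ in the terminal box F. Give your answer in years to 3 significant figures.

Box A: F(A→B) = (50.8 + 77.9) − 26.4 = 102.30 Tg/yr.
Box B: F(B→C) = (102.30 + 30.4) − 65.6 = 67.100 Tg/yr.
Box C: F(C→D) = (67.100 + 37.1) − 37.6 = 66.600 Tg/yr.
Box D: F(D→E) = (66.600 + 21.9) − 40.9 = 47.600 Tg/yr.
Box E: F(E→F) = (47.600 + 20.6) − 28.1 = 40.100 Tg/yr.
Box F throughput = its input = 40.100 Tg/yr; τ = 4360 / 40.100 = 108.7 yr.

109 yr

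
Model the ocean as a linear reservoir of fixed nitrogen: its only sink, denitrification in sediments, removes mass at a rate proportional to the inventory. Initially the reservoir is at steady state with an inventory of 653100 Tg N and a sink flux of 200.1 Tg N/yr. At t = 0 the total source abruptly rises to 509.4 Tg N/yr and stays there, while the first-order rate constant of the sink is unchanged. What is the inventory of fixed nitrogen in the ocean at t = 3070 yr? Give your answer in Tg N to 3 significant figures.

1.27×10^6 Tg N

τ = M₀/F₀ = 653100/200.1 = 3264 yr; rate constant k = 1/τ.
New steady state M_∞ = F₁/k = F₁·τ = 509.4 × 3264 = 1.6626×10^6 Tg N.
M(t) = M_∞ + (M₀ − M_∞)·e^(−t/τ); t/τ = 3070/3264 = 0.9406, so e^(−t/τ) = 0.3904.
M(t) = 1.6626×10^6 − 1.010×10^6 × 0.3904 = 1.2685×10^6 Tg N.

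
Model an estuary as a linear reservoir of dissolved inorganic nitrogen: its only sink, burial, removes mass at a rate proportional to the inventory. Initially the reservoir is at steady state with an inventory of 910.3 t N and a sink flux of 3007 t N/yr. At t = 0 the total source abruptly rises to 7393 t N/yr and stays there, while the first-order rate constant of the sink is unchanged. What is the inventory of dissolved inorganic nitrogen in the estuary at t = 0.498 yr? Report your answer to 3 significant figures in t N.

τ = M₀/F₀ = 910.3/3007 = 0.3027 yr; rate constant k = 1/τ.
New steady state M_∞ = F₁/k = F₁·τ = 7393 × 0.3027 = 2238.1 t N.
M(t) = M_∞ + (M₀ − M_∞)·e^(−t/τ); t/τ = 0.498/0.3027 = 1.645, so e^(−t/τ) = 0.1930.
M(t) = 2238.1 − 1328 × 0.1930 = 1981.8 t N.

1980 t N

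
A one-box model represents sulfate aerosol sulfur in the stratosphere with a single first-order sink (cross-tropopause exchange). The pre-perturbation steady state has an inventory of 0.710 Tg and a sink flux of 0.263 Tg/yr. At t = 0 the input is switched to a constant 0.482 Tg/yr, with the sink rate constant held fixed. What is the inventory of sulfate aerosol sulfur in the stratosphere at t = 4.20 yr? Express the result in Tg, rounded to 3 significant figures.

1.18 Tg

Residence time τ = M₀/F₀ = 2.700 yr. The eventual steady state is M_∞ = M₀·(F₁/F₀) = 0.710 × 0.482/0.263 = 1.3012 Tg.
The anomaly ΔM(t) = M(t) − M_∞ decays as ΔM₀·e^(−t/τ) with ΔM₀ = 0.710 − 1.3012 = −0.5912 Tg.
At t = 4.20 yr, e^(−t/τ) = e^(−1.556) = 0.2110, so ΔM = −0.1248 Tg and M = 1.3012 − 0.1248 = 1.1765 Tg.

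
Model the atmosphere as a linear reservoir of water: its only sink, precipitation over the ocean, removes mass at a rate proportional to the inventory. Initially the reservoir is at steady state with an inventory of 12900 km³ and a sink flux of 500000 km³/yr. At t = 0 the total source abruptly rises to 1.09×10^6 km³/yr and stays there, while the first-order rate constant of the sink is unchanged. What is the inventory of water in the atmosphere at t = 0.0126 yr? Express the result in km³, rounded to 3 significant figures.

Residence time τ = M₀/F₀ = 0.02580 yr. The eventual steady state is M_∞ = M₀·(F₁/F₀) = 12900 × 1.09×10^6/500000 = 28122 km³.
The anomaly ΔM(t) = M(t) − M_∞ decays as ΔM₀·e^(−t/τ) with ΔM₀ = 12900 − 28122 = −15220 km³.
At t = 0.0126 yr, e^(−t/τ) = e^(−0.4884) = 0.6136, so ΔM = −9341 km³ and M = 28122 − 9341 = 18781 km³.

18800 km³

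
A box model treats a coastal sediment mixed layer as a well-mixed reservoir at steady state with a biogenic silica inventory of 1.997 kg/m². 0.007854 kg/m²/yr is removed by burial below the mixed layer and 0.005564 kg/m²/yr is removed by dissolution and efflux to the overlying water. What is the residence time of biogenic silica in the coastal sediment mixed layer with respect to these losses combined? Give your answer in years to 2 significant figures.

150 yr

Total removal = 0.007854 + 0.005564 = 0.013418 kg/m²/yr.
τ = M / ΣF_out = 1.997 / 0.013418 = 148.8 yr.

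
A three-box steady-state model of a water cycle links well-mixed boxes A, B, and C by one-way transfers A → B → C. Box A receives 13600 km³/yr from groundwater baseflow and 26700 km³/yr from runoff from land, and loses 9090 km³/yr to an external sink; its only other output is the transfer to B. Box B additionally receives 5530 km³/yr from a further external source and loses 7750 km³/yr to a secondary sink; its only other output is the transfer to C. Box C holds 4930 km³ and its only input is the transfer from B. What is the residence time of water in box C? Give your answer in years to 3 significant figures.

Box A: F(A→B) = (13600 + 26700) − 9090 = 31210 km³/yr.
Box B: F(B→C) = (31210 + 5530) − 7750 = 28990 km³/yr.
Box C throughput = its input = 28990 km³/yr; τ = 4930 / 28990 = 0.1701 yr.

0.170 yr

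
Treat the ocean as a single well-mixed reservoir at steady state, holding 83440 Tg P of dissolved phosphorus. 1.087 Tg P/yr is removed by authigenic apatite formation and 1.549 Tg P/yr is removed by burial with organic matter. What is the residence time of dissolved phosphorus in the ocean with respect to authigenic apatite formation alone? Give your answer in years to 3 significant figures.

76800 yr

Residence time with respect to a single sink: τ = M / F_sink.
τ = 83440 / 1.087 = 76760 yr.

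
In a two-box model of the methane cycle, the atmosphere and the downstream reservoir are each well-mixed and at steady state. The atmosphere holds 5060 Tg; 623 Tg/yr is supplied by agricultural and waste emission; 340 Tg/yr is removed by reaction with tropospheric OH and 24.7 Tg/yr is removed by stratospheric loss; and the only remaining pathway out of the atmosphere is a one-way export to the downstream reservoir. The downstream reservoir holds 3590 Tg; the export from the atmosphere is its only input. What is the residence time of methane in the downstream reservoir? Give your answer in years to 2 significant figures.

Balance the atmosphere: ΣF_in = 623.00 Tg/yr.
Export to the downstream reservoir = ΣF_in − (340 + 24.7) = 258.30 Tg/yr.
At steady state the output of the downstream reservoir equals its input, 258.30 Tg/yr.
τ = M / F = 3590 / 258.30 = 13.90 yr.

14 yr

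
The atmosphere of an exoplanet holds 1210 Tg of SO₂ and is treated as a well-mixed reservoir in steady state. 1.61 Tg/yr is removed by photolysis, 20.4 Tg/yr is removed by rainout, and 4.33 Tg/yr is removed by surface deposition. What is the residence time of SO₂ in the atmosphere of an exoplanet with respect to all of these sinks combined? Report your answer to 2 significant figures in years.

46 yr

Total removal flux = 1.61 + 20.4 + 4.33 = 26.340 Tg/yr.
τ = M / ΣF_out = 1210 / 26.340 = 45.94 yr.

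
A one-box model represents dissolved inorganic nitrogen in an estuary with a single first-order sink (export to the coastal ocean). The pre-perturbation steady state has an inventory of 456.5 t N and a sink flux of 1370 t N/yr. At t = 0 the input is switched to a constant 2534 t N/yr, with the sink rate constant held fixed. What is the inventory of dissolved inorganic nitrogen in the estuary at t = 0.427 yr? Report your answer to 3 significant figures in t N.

Residence time τ = M₀/F₀ = 0.3332 yr. The eventual steady state is M_∞ = M₀·(F₁/F₀) = 456.5 × 2534/1370 = 844.36 t N.
The anomaly ΔM(t) = M(t) − M_∞ decays as ΔM₀·e^(−t/τ) with ΔM₀ = 456.5 − 844.36 = −387.9 t N.
At t = 0.427 yr, e^(−t/τ) = e^(−1.281) = 0.2776, so ΔM = −107.7 t N and M = 844.36 − 107.7 = 736.68 t N.

737 t N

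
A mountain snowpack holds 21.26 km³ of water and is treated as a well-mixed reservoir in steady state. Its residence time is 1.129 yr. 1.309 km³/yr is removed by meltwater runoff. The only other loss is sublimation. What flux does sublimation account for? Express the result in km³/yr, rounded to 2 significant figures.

Total removal F = M/τ = 21.26 / 1.129 = 18.83 km³/yr.
Sublimation = F − (1.309) = 18.83 − 1.309 = 17.52 km³/yr.

18 km³/yr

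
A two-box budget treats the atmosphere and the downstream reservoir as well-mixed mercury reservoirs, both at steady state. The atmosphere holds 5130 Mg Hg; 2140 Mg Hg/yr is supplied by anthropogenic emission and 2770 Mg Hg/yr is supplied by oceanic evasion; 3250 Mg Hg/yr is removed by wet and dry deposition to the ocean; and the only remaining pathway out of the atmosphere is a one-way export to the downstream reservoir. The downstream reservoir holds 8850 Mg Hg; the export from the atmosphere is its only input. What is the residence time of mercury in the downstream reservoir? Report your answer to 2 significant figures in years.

5.3 yr

Balance the atmosphere: ΣF_in = 2140 + 2770 = 4910.0 Mg Hg/yr.
Export to the downstream reservoir = ΣF_in − (3250) = 1660.0 Mg Hg/yr.
At steady state the output of the downstream reservoir equals its input, 1660.0 Mg Hg/yr.
τ = M / F = 8850 / 1660.0 = 5.331 yr.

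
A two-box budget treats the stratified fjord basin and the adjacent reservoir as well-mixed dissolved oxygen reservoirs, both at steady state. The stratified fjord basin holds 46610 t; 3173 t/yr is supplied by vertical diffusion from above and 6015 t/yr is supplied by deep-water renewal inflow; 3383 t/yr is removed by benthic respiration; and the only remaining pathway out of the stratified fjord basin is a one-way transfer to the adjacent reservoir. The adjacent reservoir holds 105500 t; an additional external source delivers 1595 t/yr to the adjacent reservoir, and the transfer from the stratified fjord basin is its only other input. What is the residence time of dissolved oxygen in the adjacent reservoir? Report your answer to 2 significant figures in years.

Balance the stratified fjord basin: ΣF_in = 3173 + 6015 = 9188.0 t/yr.
Transfer to the adjacent reservoir = ΣF_in − (3383) = 5805.0 t/yr.
Total input to the adjacent reservoir = 5805.0 + 1595 = 7400.0 t/yr; at steady state this equals its total output.
τ = M / F = 105500 / 7400.0 = 14.26 yr.

14 yr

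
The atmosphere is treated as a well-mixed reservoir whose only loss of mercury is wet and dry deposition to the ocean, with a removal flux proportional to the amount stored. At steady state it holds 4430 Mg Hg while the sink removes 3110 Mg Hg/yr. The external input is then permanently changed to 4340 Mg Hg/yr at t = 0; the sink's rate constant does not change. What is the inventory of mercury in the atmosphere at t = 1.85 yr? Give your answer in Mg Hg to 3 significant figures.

The sink rate constant is k = F₀/M₀ = 3110/4430 = 0.7020 yr⁻¹.
Solving dM/dt = F₁ − kM with M(0) = M₀ gives M(t) = F₁/k + (M₀ − F₁/k)·e^(−kt).
F₁/k = 4340/0.7020 = 6182.1 Mg Hg; kt = 0.7020 × 1.85 = 1.299, e^(−kt) = 0.2729.
M(1.85) = 6182.1 + (4430 − 6182.1) × 0.2729 = 6182.1 − 478.1 = 5704.0 Mg Hg.

5700 Mg Hg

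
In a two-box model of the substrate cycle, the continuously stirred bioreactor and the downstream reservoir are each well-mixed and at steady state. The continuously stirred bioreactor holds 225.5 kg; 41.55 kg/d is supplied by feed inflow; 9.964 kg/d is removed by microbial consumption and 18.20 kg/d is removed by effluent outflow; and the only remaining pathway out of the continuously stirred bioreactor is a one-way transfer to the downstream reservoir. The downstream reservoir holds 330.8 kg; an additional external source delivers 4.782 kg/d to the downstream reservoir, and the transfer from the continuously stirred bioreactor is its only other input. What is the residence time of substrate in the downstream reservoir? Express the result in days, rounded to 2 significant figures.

18 d

Balance the continuously stirred bioreactor: ΣF_in = 41.550 kg/d.
Transfer to the downstream reservoir = ΣF_in − (9.964 + 18.20) = 13.386 kg/d.
Total input to the downstream reservoir = 13.386 + 4.782 = 18.168 kg/d; at steady state this equals its total output.
τ = M / F = 330.8 / 18.168 = 18.21 d.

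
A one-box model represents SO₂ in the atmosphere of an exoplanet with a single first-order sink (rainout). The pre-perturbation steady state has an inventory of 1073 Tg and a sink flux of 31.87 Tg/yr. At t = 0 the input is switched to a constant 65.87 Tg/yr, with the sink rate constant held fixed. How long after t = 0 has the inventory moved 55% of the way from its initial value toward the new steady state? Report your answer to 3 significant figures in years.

26.9 yr

τ = M₀/F₀ = 1073/31.87 = 33.67 yr.
The remaining gap fraction is e^(−t/τ); 55% covered ⇒ e^(−t/τ) = 0.450.
t = −τ ln(0.450) = 33.67 × 0.7985 = 26.88 yr.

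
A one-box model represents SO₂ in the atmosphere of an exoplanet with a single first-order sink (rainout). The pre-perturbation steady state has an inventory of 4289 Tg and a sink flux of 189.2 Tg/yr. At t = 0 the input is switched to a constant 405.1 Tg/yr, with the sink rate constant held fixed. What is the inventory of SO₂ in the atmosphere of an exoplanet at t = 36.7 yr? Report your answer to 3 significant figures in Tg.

8210 Tg

Residence time τ = M₀/F₀ = 22.67 yr. The eventual steady state is M_∞ = M₀·(F₁/F₀) = 4289 × 405.1/189.2 = 9183.3 Tg.
The anomaly ΔM(t) = M(t) − M_∞ decays as ΔM₀·e^(−t/τ) with ΔM₀ = 4289 − 9183.3 = −4894 Tg.
At t = 36.7 yr, e^(−t/τ) = e^(−1.619) = 0.1981, so ΔM = −969.6 Tg and M = 9183.3 − 969.6 = 8213.7 Tg.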